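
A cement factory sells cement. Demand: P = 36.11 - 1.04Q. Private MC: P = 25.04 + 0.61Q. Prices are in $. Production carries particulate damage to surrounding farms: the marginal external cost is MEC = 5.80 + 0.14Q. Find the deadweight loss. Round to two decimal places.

DWL = $12.69

Market equilibrium (private): 25.04 + 0.61Q = 36.11 - 1.04Q → Q_m = 6.7091.
Social marginal cost = private MC + MEC = 30.84 + 0.75Q.
Set SMC = demand: 30.84 + 0.75Q = 36.11 - 1.04Q → Q* = 2.9441.
The loss is the area between SMC and demand from Q* to Q_m; with linear curves that's a triangle of height MEC(Q_m).
DWL = ½ × 3.7650 × 6.7393 = 12.6867.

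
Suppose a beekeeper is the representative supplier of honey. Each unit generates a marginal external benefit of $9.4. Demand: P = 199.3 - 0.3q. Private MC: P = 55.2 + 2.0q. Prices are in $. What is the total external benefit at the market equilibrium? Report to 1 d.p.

$588.9

Market equilibrium (private): 55.2 + 2.0q = 199.3 - 0.3q → q_m = 62.6522.
Total external benefit = MEB × q_m = 9.4 × 62.6522 = 588.9307.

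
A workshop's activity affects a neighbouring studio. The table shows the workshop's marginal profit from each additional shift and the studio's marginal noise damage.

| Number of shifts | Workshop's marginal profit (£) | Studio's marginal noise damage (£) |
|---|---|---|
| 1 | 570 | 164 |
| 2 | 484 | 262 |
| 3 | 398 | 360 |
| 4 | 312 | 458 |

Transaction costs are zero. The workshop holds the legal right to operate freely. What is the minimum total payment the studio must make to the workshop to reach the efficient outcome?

£312

Left alone the workshop would choose level 4 (marginal profit stays positive).
Efficient level: k* = 3 (marginal profit ≥ marginal noise damage through 3).
The studio must at least cover the workshop's forgone profit from cutting 4→3: 312 = 312.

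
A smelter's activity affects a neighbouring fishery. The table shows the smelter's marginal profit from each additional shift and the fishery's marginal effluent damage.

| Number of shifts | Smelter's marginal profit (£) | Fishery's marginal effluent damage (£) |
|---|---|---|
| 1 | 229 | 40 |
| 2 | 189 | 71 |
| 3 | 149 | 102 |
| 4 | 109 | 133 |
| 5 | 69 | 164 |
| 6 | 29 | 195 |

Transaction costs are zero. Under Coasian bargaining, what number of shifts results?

Bargaining reaches the level where marginal profit last exceeds marginal effluent damage.
That holds through level 3 (149 ≥ 102) but not at 4 (109 < 133).

3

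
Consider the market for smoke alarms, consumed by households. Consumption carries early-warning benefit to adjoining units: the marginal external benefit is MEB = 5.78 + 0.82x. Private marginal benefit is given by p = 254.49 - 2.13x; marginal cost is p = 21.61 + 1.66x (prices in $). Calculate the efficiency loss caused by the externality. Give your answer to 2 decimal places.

Market equilibrium (private): 21.61 + 1.66x = 254.49 - 2.13x → x_m = 61.4459.
Social marginal benefit = demand + MEB = 260.27 - 1.31x.
Set SMB = MC: 260.27 - 1.31x = 21.61 + 1.66x → x* = 80.3569.
The welfare-loss triangle has base |x_m − x*| and height MEB(x_m) (the vertical gap between SMB and MC is zero at x* and MEB at x_m).
DWL = ½ × 18.9110 × 56.1656 = 531.0738.

DWL = $531.07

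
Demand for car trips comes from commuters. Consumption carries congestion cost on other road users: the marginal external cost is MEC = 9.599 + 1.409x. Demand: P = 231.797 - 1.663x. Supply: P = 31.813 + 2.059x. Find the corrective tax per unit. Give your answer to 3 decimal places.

Social marginal benefit = demand − MEC = 222.198 - 3.072x.
Set SMB = MC: 222.198 - 3.072x = 31.813 + 2.059x → x* = 37.1049.
The Pigouvian tax equals MEC at x*: 9.599 + 1.409×37.1049 = 61.8798.

tax = 61.880 per unit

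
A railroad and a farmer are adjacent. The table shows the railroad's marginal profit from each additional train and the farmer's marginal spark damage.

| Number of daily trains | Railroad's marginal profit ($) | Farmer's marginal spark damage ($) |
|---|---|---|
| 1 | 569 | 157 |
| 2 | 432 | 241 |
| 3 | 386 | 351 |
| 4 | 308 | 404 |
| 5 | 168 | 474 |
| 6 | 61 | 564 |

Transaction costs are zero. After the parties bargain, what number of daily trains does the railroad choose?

3

Bargaining reaches the level where marginal profit last exceeds marginal spark damage.
That holds through level 3 (386 ≥ 351) but not at 4 (308 < 404).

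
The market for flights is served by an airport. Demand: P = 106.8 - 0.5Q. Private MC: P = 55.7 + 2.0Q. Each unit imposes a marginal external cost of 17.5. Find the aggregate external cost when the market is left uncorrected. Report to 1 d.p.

Market equilibrium (private): 55.7 + 2.0Q = 106.8 - 0.5Q → Q_m = 20.4400.
Total external cost = MEC × Q_m = 17.5 × 20.4400 = 357.7000.

357.7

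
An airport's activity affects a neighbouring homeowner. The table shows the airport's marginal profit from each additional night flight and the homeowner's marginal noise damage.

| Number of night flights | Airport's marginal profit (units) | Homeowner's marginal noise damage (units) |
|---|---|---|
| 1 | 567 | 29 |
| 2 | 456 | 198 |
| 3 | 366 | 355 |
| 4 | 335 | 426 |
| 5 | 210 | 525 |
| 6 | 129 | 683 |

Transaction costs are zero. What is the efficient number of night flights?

Bargaining reaches the level where marginal profit last exceeds marginal noise damage.
That holds through level 3 (366 ≥ 355) but not at 4 (335 < 426).

3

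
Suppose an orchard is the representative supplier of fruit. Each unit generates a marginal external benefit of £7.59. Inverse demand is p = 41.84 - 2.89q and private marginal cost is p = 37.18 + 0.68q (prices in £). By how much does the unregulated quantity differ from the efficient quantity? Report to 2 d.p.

2.13 units

Market equilibrium (private): 37.18 + 0.68q = 41.84 - 2.89q → q_m = 1.3053.
Social marginal cost = private MC − MEB = 29.59 + 0.68q.
Set SMC = demand: 29.59 + 0.68q = 41.84 - 2.89q → q* = 3.4314.
Gap = |1.3053 − 3.4314| = 2.1261.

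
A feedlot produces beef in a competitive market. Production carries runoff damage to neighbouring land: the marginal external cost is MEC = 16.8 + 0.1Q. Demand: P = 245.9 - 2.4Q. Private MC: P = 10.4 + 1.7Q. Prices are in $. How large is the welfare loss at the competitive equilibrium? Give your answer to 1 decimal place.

DWL = $60.5

Market equilibrium (private): 10.4 + 1.7Q = 245.9 - 2.4Q → Q_m = 57.4390.
Social marginal cost = private MC + MEC = 27.2 + 1.8Q.
Set SMC = demand: 27.2 + 1.8Q = 245.9 - 2.4Q → Q* = 52.0714.
Between Q* and Q_m the wedge SMC − demand runs linearly from 0 to MEC(Q_m), so the loss is a triangle.
DWL = ½ × 5.3676 × 22.5439 = 60.5033.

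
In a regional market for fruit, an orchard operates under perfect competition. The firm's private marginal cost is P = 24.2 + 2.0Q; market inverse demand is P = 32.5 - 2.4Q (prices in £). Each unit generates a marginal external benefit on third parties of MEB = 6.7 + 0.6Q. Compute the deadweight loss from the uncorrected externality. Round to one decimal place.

Market equilibrium (private): 24.2 + 2.0Q = 32.5 - 2.4Q → Q_m = 1.8864.
Social marginal cost = private MC − MEB = 17.5 + 1.4Q.
Set SMC = demand: 17.5 + 1.4Q = 32.5 - 2.4Q → Q* = 3.9474.
The welfare-loss triangle has base |Q_m − Q*| and height MEB(Q_m) (the vertical gap between SMC and demand is zero at Q* and MEB at Q_m).
DWL = ½ × 2.0610 × 7.8318 = 8.0707.

DWL = £8.1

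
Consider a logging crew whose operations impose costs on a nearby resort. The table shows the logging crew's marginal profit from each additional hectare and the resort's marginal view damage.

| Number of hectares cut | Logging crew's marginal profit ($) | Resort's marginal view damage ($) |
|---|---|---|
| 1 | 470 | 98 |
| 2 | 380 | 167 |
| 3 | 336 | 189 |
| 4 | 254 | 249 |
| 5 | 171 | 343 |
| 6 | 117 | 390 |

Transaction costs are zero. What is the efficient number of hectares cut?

4

Bargaining reaches the level where marginal profit last exceeds marginal view damage.
That holds through level 4 (254 ≥ 249) but not at 5 (171 < 343).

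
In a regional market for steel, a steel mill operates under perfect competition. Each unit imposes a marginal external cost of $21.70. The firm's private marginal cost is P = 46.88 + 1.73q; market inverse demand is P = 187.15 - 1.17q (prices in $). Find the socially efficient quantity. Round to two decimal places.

Social marginal cost = private MC + MEC = 68.58 + 1.73q.
Set SMC = demand: 68.58 + 1.73q = 187.15 - 1.17q → q* = 40.8862.

q* = 40.89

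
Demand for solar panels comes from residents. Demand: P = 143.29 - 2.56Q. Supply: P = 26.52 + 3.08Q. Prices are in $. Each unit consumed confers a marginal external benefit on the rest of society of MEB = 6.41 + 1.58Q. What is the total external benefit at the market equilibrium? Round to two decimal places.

$471.35

Market equilibrium (private): 26.52 + 3.08Q = 143.29 - 2.56Q → Q_m = 20.7039.
Total external benefit = ∫₀^{Q_m} (6.41 + 1.58Q) dQ = 6.41×20.7039 + ½×1.58×20.7039² = 471.3467.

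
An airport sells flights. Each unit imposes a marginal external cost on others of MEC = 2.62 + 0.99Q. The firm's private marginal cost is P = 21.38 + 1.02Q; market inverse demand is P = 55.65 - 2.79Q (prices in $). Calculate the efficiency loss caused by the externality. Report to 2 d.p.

DWL = $13.84

Market equilibrium (private): 21.38 + 1.02Q = 55.65 - 2.79Q → Q_m = 8.9948.
Social marginal cost = private MC + MEC = 24.00 + 2.01Q.
Set SMC = demand: 24.00 + 2.01Q = 55.65 - 2.79Q → Q* = 6.5938.
Between Q* and Q_m the wedge SMC − demand runs linearly from 0 to MEC(Q_m), so the loss is a triangle.
DWL = ½ × 2.4010 × 11.5248 = 13.8355.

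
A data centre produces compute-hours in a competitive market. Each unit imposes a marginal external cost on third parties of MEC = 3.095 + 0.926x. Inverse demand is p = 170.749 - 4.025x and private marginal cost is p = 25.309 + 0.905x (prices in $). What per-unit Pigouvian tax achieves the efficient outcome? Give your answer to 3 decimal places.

tax = $25.604 per unit

Social marginal cost = private MC + MEC = 28.404 + 1.831x.
Set SMC = demand: 28.404 + 1.831x = 170.749 - 4.025x → x* = 24.3075.
The Pigouvian tax equals MEC at x*: 3.095 + 0.926×24.3075 = 25.6037.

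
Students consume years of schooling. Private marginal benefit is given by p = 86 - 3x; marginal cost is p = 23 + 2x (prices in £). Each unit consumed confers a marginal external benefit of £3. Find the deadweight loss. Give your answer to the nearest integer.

Market equilibrium (private): 23 + 2x = 86 - 3x → x_m = 12.6000.
Social marginal benefit = demand + MEB = 89 - 3x.
Set SMB = MC: 89 - 3x = 23 + 2x → x* = 13.2000.
The loss is the area between SMB and MC from x* to x_m; with linear curves that's a triangle of height MEB(x_m).
DWL = ½ × 0.6000 × 3.0000 = 0.9000.

DWL = £1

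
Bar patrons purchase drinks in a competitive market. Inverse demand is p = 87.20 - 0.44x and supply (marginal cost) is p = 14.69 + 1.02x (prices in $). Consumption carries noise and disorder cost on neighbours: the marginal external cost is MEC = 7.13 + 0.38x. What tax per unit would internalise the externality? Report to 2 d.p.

tax = $20.63 per unit

Social marginal benefit = demand − MEC = 80.07 - 0.82x.
Set SMB = MC: 80.07 - 0.82x = 14.69 + 1.02x → x* = 35.5326.
The Pigouvian tax equals MEC at x*: 7.13 + 0.38×35.5326 = 20.6324.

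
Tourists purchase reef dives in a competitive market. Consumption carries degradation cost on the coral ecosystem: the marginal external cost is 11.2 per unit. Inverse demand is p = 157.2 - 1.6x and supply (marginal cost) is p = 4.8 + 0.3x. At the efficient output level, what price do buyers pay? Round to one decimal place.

Social marginal benefit = demand − MEC = 146.0 - 1.6x.
Set SMB = MC: 146.0 - 1.6x = 4.8 + 0.3x → x* = 74.3158.
Consumer price on the demand curve at x*: 157.2 − 1.6×74.3158 = 38.2947.

P = 38.3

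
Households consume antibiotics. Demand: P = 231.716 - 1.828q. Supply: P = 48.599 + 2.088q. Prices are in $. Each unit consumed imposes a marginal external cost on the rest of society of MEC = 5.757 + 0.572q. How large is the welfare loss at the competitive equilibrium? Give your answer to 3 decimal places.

DWL = $117.707

Market equilibrium (private): 48.599 + 2.088q = 231.716 - 1.828q → q_m = 46.7612.
Social marginal benefit = demand − MEC = 225.959 - 2.400q.
Set SMB = MC: 225.959 - 2.400q = 48.599 + 2.088q → q* = 39.5187.
Between q* and q_m the wedge MC − SMB runs linearly from 0 to MEC(q_m), so the loss is a triangle.
DWL = ½ × 7.2425 × 32.5044 = 117.7066.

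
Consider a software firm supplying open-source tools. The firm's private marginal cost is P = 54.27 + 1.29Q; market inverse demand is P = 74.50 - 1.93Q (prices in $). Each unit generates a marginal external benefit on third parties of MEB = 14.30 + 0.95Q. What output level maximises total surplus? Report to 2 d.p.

Social marginal cost = private MC − MEB = 39.97 + 0.34Q.
Set SMC = demand: 39.97 + 0.34Q = 74.50 - 1.93Q → Q* = 15.2115.

Q* = 15.21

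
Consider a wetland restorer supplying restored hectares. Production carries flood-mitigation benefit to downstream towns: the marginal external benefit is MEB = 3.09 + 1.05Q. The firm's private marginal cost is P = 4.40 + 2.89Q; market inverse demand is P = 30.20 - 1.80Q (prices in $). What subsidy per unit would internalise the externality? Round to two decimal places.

Social marginal cost = private MC − MEB = 1.31 + 1.84Q.
Set SMC = demand: 1.31 + 1.84Q = 30.20 - 1.80Q → Q* = 7.9368.
The Pigouvian subsidy equals MEB at Q*: 3.09 + 1.05×7.9368 = 11.4236.

subsidy = $11.42 per unit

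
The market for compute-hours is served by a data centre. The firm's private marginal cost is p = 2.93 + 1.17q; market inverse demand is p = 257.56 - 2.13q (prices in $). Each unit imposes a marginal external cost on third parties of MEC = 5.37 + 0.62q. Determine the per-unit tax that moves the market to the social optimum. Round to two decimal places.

Social marginal cost = private MC + MEC = 8.30 + 1.79q.
Set SMC = demand: 8.30 + 1.79q = 257.56 - 2.13q → q* = 63.5867.
The Pigouvian tax equals MEC at q*: 5.37 + 0.62×63.5867 = 44.7938.

tax = $44.79 per unit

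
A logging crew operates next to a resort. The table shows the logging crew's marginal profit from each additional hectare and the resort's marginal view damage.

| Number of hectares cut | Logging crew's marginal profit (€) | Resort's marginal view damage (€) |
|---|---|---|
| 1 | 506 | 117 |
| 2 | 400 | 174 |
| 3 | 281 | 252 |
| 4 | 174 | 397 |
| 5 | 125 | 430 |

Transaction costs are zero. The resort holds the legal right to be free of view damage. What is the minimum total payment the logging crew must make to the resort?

€543

Efficient level: marginal profit ≥ marginal view damage through level 3, so k* = 3.
With the resort holding the right, the logging crew must at least compensate total damage at k*: 117 + 174 + 252 = 543.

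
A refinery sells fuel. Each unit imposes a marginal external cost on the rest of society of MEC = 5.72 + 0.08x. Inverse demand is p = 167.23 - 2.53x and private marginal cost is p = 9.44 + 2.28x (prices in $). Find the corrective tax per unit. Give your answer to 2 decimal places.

Social marginal cost = private MC + MEC = 15.16 + 2.36x.
Set SMC = demand: 15.16 + 2.36x = 167.23 - 2.53x → x* = 31.0982.
The Pigouvian tax equals MEC at x*: 5.72 + 0.08×31.0982 = 8.2079.

tax = $8.21 per unit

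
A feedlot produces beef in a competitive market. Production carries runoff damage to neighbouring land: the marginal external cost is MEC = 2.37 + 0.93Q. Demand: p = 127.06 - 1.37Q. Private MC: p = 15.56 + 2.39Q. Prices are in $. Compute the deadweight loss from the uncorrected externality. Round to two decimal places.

Market equilibrium (private): 15.56 + 2.39Q = 127.06 - 1.37Q → Q_m = 29.6543.
Social marginal cost = private MC + MEC = 17.93 + 3.32Q.
Set SMC = demand: 17.93 + 3.32Q = 127.06 - 1.37Q → Q* = 23.2687.
Between Q* and Q_m the wedge SMC − demand runs linearly from 0 to MEC(Q_m), so the loss is a triangle.
DWL = ½ × 6.3856 × 29.9485 = 95.6196.

DWL = $95.62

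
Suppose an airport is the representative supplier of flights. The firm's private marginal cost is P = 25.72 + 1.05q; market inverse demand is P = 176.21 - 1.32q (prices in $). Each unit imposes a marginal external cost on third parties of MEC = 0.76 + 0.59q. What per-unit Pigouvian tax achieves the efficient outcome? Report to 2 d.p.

tax = $30.60 per unit

Social marginal cost = private MC + MEC = 26.48 + 1.64q.
Set SMC = demand: 26.48 + 1.64q = 176.21 - 1.32q → q* = 50.5845.
The Pigouvian tax equals MEC at q*: 0.76 + 0.59×50.5845 = 30.6049.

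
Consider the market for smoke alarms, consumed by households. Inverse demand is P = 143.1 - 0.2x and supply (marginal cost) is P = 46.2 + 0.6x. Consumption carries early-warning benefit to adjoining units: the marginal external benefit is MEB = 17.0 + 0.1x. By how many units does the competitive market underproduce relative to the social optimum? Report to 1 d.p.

Market equilibrium (private): 46.2 + 0.6x = 143.1 - 0.2x → x_m = 121.1250.
Social marginal benefit = demand + MEB = 160.1 - 0.1x.
Set SMB = MC: 160.1 - 0.1x = 46.2 + 0.6x → x* = 162.7143.
Gap = |121.1250 − 162.7143| = 41.5893.

41.6 units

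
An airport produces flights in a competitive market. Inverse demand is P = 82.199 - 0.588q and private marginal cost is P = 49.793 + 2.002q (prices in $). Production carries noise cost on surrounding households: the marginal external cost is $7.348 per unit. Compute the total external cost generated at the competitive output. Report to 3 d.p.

$91.938

Market equilibrium (private): 49.793 + 2.002q = 82.199 - 0.588q → q_m = 12.5120.
Total external cost = MEC × q_m = 7.348 × 12.5120 = 91.9382.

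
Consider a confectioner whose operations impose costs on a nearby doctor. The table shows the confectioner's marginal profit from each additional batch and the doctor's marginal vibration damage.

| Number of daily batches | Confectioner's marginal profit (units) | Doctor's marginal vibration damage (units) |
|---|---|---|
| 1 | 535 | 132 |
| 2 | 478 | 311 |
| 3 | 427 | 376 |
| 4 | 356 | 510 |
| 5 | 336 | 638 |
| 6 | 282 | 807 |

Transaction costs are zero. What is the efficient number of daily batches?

3

Bargaining reaches the level where marginal profit last exceeds marginal vibration damage.
That holds through level 3 (427 ≥ 376) but not at 4 (356 < 510).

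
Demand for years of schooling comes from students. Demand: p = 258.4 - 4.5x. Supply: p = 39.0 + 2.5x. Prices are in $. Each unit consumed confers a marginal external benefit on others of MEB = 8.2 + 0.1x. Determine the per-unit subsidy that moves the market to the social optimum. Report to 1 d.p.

Social marginal benefit = demand + MEB = 266.6 - 4.4x.
Set SMB = MC: 266.6 - 4.4x = 39.0 + 2.5x → x* = 32.9855.
The Pigouvian subsidy equals MEB at x*: 8.2 + 0.1×32.9855 = 11.4986.

subsidy = $11.5 per unit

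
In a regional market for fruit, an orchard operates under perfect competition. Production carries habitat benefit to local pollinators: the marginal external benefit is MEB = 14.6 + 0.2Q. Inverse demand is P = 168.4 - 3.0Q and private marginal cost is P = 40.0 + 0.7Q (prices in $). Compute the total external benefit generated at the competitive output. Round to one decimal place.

$627.1

Market equilibrium (private): 40.0 + 0.7Q = 168.4 - 3.0Q → Q_m = 34.7027.
Total external benefit = ∫₀^{Q_m} (14.6 + 0.2Q) dQ = 14.6×34.7027 + ½×0.2×34.7027² = 627.0872.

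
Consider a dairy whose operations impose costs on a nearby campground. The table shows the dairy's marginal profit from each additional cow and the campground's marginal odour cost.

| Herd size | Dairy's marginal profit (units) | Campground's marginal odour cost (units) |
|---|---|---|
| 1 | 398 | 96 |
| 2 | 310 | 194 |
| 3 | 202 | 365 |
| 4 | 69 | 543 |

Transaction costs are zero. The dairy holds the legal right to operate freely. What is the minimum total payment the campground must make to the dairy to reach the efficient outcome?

271

Left alone the dairy would choose level 4 (marginal profit stays positive).
Efficient level: k* = 2 (marginal profit ≥ marginal odour cost through 2).
The campground must at least cover the dairy's forgone profit from cutting 4→2: 202 + 69 = 271.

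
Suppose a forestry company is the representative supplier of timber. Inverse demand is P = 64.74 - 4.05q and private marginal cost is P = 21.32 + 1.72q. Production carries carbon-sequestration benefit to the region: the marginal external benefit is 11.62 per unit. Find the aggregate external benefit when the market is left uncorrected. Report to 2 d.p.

87.44

Market equilibrium (private): 21.32 + 1.72q = 64.74 - 4.05q → q_m = 7.5251.
Total external benefit = MEB × q_m = 11.62 × 7.5251 = 87.4417.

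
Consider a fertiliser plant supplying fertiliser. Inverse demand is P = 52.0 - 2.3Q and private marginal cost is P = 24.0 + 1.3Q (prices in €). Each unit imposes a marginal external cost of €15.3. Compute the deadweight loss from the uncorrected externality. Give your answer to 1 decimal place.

Market equilibrium (private): 24.0 + 1.3Q = 52.0 - 2.3Q → Q_m = 7.7778.
Social marginal cost = private MC + MEC = 39.3 + 1.3Q.
Set SMC = demand: 39.3 + 1.3Q = 52.0 - 2.3Q → Q* = 3.5278.
Between Q* and Q_m the wedge SMC − demand runs linearly from 0 to MEC(Q_m), so the loss is a triangle.
DWL = ½ × 4.2500 × 15.3000 = 32.5125.

DWL = €32.5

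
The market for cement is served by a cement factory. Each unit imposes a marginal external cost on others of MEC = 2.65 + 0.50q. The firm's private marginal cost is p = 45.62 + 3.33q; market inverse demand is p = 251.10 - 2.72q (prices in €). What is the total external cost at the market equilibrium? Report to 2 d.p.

€378.39

Market equilibrium (private): 45.62 + 3.33q = 251.10 - 2.72q → q_m = 33.9636.
Total external cost = ∫₀^{q_m} (2.65 + 0.50q) dq = 2.65×33.9636 + ½×0.50×33.9636² = 378.3851.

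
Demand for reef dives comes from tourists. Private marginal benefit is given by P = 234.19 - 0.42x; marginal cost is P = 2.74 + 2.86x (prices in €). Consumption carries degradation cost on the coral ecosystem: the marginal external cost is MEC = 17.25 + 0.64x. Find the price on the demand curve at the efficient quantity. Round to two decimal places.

Social marginal benefit = demand − MEC = 216.94 - 1.06x.
Set SMB = MC: 216.94 - 1.06x = 2.74 + 2.86x → x* = 54.6429.
Consumer price on the demand curve at x*: 234.19 − 0.42×54.6429 = 211.2400.

P = €211.24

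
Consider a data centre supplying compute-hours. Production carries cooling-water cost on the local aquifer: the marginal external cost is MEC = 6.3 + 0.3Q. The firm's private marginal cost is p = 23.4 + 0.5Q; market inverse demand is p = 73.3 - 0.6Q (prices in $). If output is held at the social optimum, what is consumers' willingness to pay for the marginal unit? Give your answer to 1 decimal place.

P = $54.6

Social marginal cost = private MC + MEC = 29.7 + 0.8Q.
Set SMC = demand: 29.7 + 0.8Q = 73.3 - 0.6Q → Q* = 31.1429.
Consumer price on the demand curve at Q*: 73.3 − 0.6×31.1429 = 54.6143.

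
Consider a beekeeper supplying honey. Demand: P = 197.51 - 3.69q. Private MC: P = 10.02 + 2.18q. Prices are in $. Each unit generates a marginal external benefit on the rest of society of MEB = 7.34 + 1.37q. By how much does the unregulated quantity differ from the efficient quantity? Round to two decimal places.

Market equilibrium (private): 10.02 + 2.18q = 197.51 - 3.69q → q_m = 31.9404.
Social marginal cost = private MC − MEB = 2.68 + 0.81q.
Set SMC = demand: 2.68 + 0.81q = 197.51 - 3.69q → q* = 43.2956.
Gap = |31.9404 − 43.2956| = 11.3552.

11.36 units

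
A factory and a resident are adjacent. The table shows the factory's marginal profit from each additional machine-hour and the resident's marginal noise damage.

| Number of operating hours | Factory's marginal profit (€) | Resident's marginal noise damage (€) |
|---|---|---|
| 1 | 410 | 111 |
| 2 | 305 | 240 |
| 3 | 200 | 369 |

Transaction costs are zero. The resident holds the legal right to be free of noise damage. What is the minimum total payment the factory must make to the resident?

Efficient level: marginal profit ≥ marginal noise damage through level 2, so k* = 2.
With the resident holding the right, the factory must at least compensate total damage at k*: 111 + 240 = 351.

€351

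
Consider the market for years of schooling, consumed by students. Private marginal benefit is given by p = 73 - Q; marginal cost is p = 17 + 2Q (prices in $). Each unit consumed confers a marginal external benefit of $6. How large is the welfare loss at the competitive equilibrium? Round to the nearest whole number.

DWL = $6

Market equilibrium (private): 17 + 2Q = 73 - Q → Q_m = 18.6667.
Social marginal benefit = demand + MEB = 79 - Q.
Set SMB = MC: 79 - Q = 17 + 2Q → Q* = 20.6667.
Height of the DWL triangle at Q_m is SMB(Q_m) − MC(Q_m) = MEB(Q_m) = 6.0000.
DWL = ½ × 2.0000 × 6.0000 = 6.0000.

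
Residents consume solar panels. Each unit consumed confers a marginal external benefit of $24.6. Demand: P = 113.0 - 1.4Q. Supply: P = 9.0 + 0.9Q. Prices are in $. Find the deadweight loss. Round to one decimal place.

DWL = $131.6

Market equilibrium (private): 9.0 + 0.9Q = 113.0 - 1.4Q → Q_m = 45.2174.
Social marginal benefit = demand + MEB = 137.6 - 1.4Q.
Set SMB = MC: 137.6 - 1.4Q = 9.0 + 0.9Q → Q* = 55.9130.
Between Q* and Q_m the wedge SMB − MC runs linearly from 0 to MEB(Q_m), so the loss is a triangle.
DWL = ½ × 10.6956 × 24.6000 = 131.5559.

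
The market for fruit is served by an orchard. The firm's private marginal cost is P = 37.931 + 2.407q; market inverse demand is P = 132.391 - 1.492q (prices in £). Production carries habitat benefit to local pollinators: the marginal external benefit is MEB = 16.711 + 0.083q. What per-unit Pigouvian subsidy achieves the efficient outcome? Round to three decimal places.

subsidy = £19.129 per unit

Social marginal cost = private MC − MEB = 21.220 + 2.324q.
Set SMC = demand: 21.220 + 2.324q = 132.391 - 1.492q → q* = 29.1329.
The Pigouvian subsidy equals MEB at q*: 16.711 + 0.083×29.1329 = 19.1290.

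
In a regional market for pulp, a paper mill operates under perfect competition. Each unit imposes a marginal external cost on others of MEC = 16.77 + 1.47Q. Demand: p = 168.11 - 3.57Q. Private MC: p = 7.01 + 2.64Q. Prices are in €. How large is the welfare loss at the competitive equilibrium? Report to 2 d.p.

DWL = €196.26

Market equilibrium (private): 7.01 + 2.64Q = 168.11 - 3.57Q → Q_m = 25.9420.
Social marginal cost = private MC + MEC = 23.78 + 4.11Q.
Set SMC = demand: 23.78 + 4.11Q = 168.11 - 3.57Q → Q* = 18.7930.
The welfare-loss triangle has base |Q_m − Q*| and height MEC(Q_m) (the vertical gap between SMC and demand is zero at Q* and MEC at Q_m).
DWL = ½ × 7.1490 × 54.9048 = 196.2572.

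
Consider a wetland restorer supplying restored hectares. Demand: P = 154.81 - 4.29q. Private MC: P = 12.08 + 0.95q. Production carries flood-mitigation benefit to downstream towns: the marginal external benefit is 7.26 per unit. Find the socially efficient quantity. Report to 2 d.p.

q* = 28.62

Social marginal cost = private MC − MEB = 4.82 + 0.95q.
Set SMC = demand: 4.82 + 0.95q = 154.81 - 4.29q → q* = 28.6240.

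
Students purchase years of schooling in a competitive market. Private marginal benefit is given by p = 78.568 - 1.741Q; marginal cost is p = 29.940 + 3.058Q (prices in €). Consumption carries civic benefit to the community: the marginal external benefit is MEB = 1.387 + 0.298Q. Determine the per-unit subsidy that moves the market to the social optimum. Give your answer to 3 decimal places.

subsidy = €4.698 per unit

Social marginal benefit = demand + MEB = 79.955 - 1.443Q.
Set SMB = MC: 79.955 - 1.443Q = 29.940 + 3.058Q → Q* = 11.1120.
The Pigouvian subsidy equals MEB at Q*: 1.387 + 0.298×11.1120 = 4.6984.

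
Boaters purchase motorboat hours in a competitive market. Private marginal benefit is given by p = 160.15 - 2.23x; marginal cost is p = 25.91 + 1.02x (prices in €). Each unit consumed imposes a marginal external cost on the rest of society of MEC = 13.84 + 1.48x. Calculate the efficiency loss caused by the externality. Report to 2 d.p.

Market equilibrium (private): 25.91 + 1.02x = 160.15 - 2.23x → x_m = 41.3046.
Social marginal benefit = demand − MEC = 146.31 - 3.71x.
Set SMB = MC: 146.31 - 3.71x = 25.91 + 1.02x → x* = 25.4545.
The welfare-loss triangle has base |x_m − x*| and height MEC(x_m) (the vertical gap between SMB and MC is zero at x* and MEC at x_m).
DWL = ½ × 15.8501 × 74.9708 = 594.1473.

DWL = €594.15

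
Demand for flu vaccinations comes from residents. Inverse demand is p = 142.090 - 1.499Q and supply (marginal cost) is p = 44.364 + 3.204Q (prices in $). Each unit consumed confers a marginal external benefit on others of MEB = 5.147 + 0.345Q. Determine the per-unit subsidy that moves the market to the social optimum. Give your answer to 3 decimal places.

subsidy = $13.291 per unit

Social marginal benefit = demand + MEB = 147.237 - 1.154Q.
Set SMB = MC: 147.237 - 1.154Q = 44.364 + 3.204Q → Q* = 23.6056.
The Pigouvian subsidy equals MEB at Q*: 5.147 + 0.345×23.6056 = 13.2909.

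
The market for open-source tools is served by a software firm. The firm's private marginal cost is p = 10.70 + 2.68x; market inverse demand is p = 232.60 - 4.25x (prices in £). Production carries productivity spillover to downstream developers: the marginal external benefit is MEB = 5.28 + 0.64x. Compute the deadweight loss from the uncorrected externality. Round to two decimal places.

Market equilibrium (private): 10.70 + 2.68x = 232.60 - 4.25x → x_m = 32.0202.
Social marginal cost = private MC − MEB = 5.42 + 2.04x.
Set SMC = demand: 5.42 + 2.04x = 232.60 - 4.25x → x* = 36.1176.
Height of the DWL triangle at x_m is demand(x_m) − SMC(x_m) = MEB(x_m) = 25.7729.
DWL = ½ × 4.0974 × 25.7729 = 52.8009.

DWL = £52.80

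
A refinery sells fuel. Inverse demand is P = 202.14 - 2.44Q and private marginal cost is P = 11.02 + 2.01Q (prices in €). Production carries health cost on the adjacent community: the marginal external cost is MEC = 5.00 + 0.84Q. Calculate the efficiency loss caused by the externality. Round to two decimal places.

Market equilibrium (private): 11.02 + 2.01Q = 202.14 - 2.44Q → Q_m = 42.9483.
Social marginal cost = private MC + MEC = 16.02 + 2.85Q.
Set SMC = demand: 16.02 + 2.85Q = 202.14 - 2.44Q → Q* = 35.1834.
The welfare-loss triangle has base |Q_m − Q*| and height MEC(Q_m) (the vertical gap between SMC and demand is zero at Q* and MEC at Q_m).
DWL = ½ × 7.7649 × 41.0766 = 159.4778.

DWL = €159.48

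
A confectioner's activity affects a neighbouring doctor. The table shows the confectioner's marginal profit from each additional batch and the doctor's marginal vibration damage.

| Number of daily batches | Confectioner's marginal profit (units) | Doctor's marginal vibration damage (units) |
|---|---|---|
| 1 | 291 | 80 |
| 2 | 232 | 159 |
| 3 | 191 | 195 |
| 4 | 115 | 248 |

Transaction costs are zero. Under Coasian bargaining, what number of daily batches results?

Bargaining reaches the level where marginal profit last exceeds marginal vibration damage.
That holds through level 2 (232 ≥ 159) but not at 3 (191 < 195).

2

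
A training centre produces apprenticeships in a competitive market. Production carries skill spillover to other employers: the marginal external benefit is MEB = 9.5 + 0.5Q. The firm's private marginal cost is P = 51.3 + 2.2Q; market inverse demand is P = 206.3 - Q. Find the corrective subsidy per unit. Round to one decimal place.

Social marginal cost = private MC − MEB = 41.8 + 1.7Q.
Set SMC = demand: 41.8 + 1.7Q = 206.3 - Q → Q* = 60.9259.
The Pigouvian subsidy equals MEB at Q*: 9.5 + 0.5×60.9259 = 39.9630.

subsidy = 40.0 per unit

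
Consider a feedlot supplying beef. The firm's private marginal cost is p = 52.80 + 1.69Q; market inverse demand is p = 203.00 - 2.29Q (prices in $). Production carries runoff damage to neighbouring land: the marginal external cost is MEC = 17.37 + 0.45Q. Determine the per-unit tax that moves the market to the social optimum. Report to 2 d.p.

Social marginal cost = private MC + MEC = 70.17 + 2.14Q.
Set SMC = demand: 70.17 + 2.14Q = 203.00 - 2.29Q → Q* = 29.9842.
The Pigouvian tax equals MEC at Q*: 17.37 + 0.45×29.9842 = 30.8629.

tax = $30.86 per unit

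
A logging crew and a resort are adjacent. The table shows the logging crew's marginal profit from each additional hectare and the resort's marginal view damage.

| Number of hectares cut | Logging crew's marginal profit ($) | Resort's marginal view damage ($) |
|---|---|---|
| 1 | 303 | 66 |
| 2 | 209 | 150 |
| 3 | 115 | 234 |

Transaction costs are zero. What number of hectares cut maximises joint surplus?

Bargaining reaches the level where marginal profit last exceeds marginal view damage.
That holds through level 2 (209 ≥ 150) but not at 3 (115 < 234).

2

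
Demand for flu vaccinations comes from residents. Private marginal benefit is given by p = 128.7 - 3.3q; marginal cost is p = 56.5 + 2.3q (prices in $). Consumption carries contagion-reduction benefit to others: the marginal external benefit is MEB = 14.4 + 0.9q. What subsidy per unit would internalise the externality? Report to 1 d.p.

Social marginal benefit = demand + MEB = 143.1 - 2.4q.
Set SMB = MC: 143.1 - 2.4q = 56.5 + 2.3q → q* = 18.4255.
The Pigouvian subsidy equals MEB at q*: 14.4 + 0.9×18.4255 = 30.9830.

subsidy = $31.0 per unit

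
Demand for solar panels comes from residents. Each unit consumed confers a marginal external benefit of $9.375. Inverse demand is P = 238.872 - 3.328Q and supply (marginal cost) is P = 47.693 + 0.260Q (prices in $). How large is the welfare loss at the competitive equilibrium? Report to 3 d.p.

Market equilibrium (private): 47.693 + 0.260Q = 238.872 - 3.328Q → Q_m = 53.2829.
Social marginal benefit = demand + MEB = 248.247 - 3.328Q.
Set SMB = MC: 248.247 - 3.328Q = 47.693 + 0.260Q → Q* = 55.8958.
Height of the DWL triangle at Q_m is SMB(Q_m) − MC(Q_m) = MEB(Q_m) = 9.3750.
DWL = ½ × 2.6129 × 9.3750 = 12.2480.

DWL = $12.248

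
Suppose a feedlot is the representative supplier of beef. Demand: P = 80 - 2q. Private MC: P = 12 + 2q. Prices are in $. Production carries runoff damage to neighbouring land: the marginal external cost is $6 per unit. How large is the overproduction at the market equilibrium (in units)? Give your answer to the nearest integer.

Market equilibrium (private): 12 + 2q = 80 - 2q → q_m = 17.0000.
Social marginal cost = private MC + MEC = 18 + 2q.
Set SMC = demand: 18 + 2q = 80 - 2q → q* = 15.5000.
Gap = |17.0000 − 15.5000| = 1.5000.

2 units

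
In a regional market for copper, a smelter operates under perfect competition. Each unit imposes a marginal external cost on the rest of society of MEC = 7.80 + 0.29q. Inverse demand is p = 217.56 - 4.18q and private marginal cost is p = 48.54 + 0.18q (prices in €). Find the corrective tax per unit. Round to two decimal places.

tax = €17.85 per unit

Social marginal cost = private MC + MEC = 56.34 + 0.47q.
Set SMC = demand: 56.34 + 0.47q = 217.56 - 4.18q → q* = 34.6710.
The Pigouvian tax equals MEC at q*: 7.80 + 0.29×34.6710 = 17.8546.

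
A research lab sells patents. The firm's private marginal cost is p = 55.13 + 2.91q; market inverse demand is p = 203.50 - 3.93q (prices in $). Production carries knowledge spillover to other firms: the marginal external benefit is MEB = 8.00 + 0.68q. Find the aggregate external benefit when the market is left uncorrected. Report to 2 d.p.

$333.51

Market equilibrium (private): 55.13 + 2.91q = 203.50 - 3.93q → q_m = 21.6915.
Total external benefit = ∫₀^{q_m} (8.00 + 0.68q) dq = 8.00×21.6915 + ½×0.68×21.6915² = 333.5092.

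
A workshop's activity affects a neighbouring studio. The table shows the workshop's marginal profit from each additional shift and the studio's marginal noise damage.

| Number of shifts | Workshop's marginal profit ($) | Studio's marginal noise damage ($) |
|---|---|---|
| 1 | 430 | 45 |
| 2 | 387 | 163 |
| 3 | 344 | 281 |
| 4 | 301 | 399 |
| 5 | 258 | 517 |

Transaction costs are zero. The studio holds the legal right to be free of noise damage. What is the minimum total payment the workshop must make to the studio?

$489

Efficient level: marginal profit ≥ marginal noise damage through level 3, so k* = 3.
With the studio holding the right, the workshop must at least compensate total damage at k*: 45 + 163 + 281 = 489.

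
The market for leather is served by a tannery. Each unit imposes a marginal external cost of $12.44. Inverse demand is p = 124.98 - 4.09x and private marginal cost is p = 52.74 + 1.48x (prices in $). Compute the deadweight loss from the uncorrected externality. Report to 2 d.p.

Market equilibrium (private): 52.74 + 1.48x = 124.98 - 4.09x → x_m = 12.9695.
Social marginal cost = private MC + MEC = 65.18 + 1.48x.
Set SMC = demand: 65.18 + 1.48x = 124.98 - 4.09x → x* = 10.7361.
The loss is the area between SMC and demand from x* to x_m; with linear curves that's a triangle of height MEC(x_m).
DWL = ½ × 2.2334 × 12.4400 = 13.8917.

DWL = $13.89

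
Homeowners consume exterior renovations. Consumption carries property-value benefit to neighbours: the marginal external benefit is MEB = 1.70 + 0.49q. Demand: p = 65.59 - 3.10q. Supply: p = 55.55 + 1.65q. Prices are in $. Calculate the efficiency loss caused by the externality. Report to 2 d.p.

DWL = $0.88

Market equilibrium (private): 55.55 + 1.65q = 65.59 - 3.10q → q_m = 2.1137.
Social marginal benefit = demand + MEB = 67.29 - 2.61q.
Set SMB = MC: 67.29 - 2.61q = 55.55 + 1.65q → q* = 2.7559.
Height of the DWL triangle at q_m is SMB(q_m) − MC(q_m) = MEB(q_m) = 2.7357.
DWL = ½ × 0.6422 × 2.7357 = 0.8784.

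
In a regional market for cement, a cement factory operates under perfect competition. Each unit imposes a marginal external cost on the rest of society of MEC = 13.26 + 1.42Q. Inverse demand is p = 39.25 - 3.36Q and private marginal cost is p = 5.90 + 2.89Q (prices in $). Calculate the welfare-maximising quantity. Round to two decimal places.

Q* = 2.62

Social marginal cost = private MC + MEC = 19.16 + 4.31Q.
Set SMC = demand: 19.16 + 4.31Q = 39.25 - 3.36Q → Q* = 2.6193.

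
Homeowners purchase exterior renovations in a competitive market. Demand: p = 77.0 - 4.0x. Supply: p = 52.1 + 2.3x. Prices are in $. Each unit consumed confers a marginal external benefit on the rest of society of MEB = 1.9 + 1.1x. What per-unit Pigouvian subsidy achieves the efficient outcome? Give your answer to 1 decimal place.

subsidy = $7.6 per unit

Social marginal benefit = demand + MEB = 78.9 - 2.9x.
Set SMB = MC: 78.9 - 2.9x = 52.1 + 2.3x → x* = 5.1538.
The Pigouvian subsidy equals MEB at x*: 1.9 + 1.1×5.1538 = 7.5692.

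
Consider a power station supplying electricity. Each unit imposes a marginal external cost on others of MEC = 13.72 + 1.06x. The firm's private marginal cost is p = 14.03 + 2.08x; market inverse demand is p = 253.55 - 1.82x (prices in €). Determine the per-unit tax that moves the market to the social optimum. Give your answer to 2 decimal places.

Social marginal cost = private MC + MEC = 27.75 + 3.14x.
Set SMC = demand: 27.75 + 3.14x = 253.55 - 1.82x → x* = 45.5242.
The Pigouvian tax equals MEC at x*: 13.72 + 1.06×45.5242 = 61.9757.

tax = €61.98 per unit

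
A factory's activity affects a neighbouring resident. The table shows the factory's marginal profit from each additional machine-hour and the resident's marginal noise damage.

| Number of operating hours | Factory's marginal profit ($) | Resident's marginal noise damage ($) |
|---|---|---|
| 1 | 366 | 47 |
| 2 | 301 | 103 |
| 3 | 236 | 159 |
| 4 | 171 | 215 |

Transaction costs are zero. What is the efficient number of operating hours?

Bargaining reaches the level where marginal profit last exceeds marginal noise damage.
That holds through level 3 (236 ≥ 159) but not at 4 (171 < 215).

3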